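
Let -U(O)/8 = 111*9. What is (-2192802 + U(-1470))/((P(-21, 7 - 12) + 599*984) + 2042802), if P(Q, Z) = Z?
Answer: -2200794/2632213 ≈ -0.83610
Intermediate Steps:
U(O) = -7992 (U(O) = -888*9 = -8*999 = -7992)
(-2192802 + U(-1470))/((P(-21, 7 - 12) + 599*984) + 2042802) = (-2192802 - 7992)/(((7 - 12) + 599*984) + 2042802) = -2200794/((-5 + 589416) + 2042802) = -2200794/(589411 + 2042802) = -2200794/2632213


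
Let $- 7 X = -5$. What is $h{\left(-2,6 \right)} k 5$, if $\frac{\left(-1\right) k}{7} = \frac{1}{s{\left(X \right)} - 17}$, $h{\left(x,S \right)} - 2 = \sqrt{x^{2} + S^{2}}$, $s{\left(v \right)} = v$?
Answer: $\frac{245}{57} + \frac{245 \sqrt{10}}{57} \approx 17.891$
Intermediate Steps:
$X = \frac{5}{7}$ ($X = \left(- \frac{1}{7}\right) \left(-5\right) = \frac{5}{7} \approx 0.71429$)
$h{\left(x,S \right)} = 2 + \sqrt{S^{2} + x^{2}}$ ($h{\left(x,S \right)} = 2 + \sqrt{x^{2} + S^{2}} = 2 + \sqrt{S^{2} + x^{2}}$)
$k = \frac{49}{114}$ ($k = - \frac{7}{\frac{5}{7} - 17} = - \frac{7}{- \frac{114}{7}} = \left(-7\right) \left(- \frac{7}{114}\right) = \frac{49}{114} \approx 0.42982$)
$h{\left(-2,6 \right)} k 5 = \left(2 + \sqrt{6^{2} + \left(-2\right)^{2}}\right) \frac{49}{114} \cdot 5 = \left(2 + \sqrt{36 + 4}\right) \frac{49}{114} \cdot 5 = \left(2 + \sqrt{40}\right) \frac{49}{114} \cdot 5 = \left(2 + 2 \sqrt{10}\right) \frac{49}{114} \cdot 5 = \left(\frac{49}{57} + \frac{49 \sqrt{10}}{57}\right) 5 = \frac{245}{57} + \frac{245 \sqrt{10}}{57}$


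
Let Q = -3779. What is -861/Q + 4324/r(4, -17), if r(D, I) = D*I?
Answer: -4070462/64243 ≈ -63.360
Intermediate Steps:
-861/Q + 4324/r(4, -17) = -861/(-3779) + 4324/((4*(-17))) = -861*(-1/3779) + 4324/(-68) = 861/3779 + 4324*(-1/68) = 861/3779 - 1081/17 = -4070462/64243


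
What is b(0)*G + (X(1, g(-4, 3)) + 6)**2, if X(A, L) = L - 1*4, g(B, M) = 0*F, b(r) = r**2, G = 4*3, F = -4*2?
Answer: 4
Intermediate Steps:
F = -8
G = 12
g(B, M) = 0 (g(B, M) = 0*(-8) = 0)
X(A, L) = -4 + L (X(A, L) = L - 4 = -4 + L)
b(0)*G + (X(1, g(-4, 3)) + 6)**2 = 0**2*12 + ((-4 + 0) + 6)**2 = 0*12 + (-4 + 6)**2 = 0 + 2**2 = 0 + 4 = 4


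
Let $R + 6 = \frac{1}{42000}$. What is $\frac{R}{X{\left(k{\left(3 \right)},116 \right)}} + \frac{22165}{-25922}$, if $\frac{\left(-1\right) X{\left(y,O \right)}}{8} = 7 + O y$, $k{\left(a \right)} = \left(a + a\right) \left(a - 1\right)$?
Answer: $- \frac{400478316997}{468653808000} \approx -0.85453$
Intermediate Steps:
$R = - \frac{251999}{42000}$ ($R = -6 + \frac{1}{42000} = - \frac{251999}{42000} \approx -6.0$)
$k{\left(a \right)} = 2 a \left(-1 + a\right)$
$X{\left(y,O \right)} = -56 - 8 O y$ ($X{\left(y,O \right)} = - 8 \left(7 + O y\right) = -56 - 8 O y$)
$\frac{R}{X{\left(k{\left(3 \right)},116 \right)}} + \frac{22165}{-25922} = - \frac{251999}{42000 \left(-56 - 928 \cdot 2 \cdot 3 \left(-1 + 3\right)\right)} + \frac{22165}{-25922} = - \frac{251999}{42000 \left(-56 - 928 \cdot 2 \cdot 3 \cdot 2\right)} + 22165 \left(- \frac{1}{25922}\right) = - \frac{251999}{42000 \left(-56 - 928 \cdot 12\right)} - \frac{1705}{1994} = - \frac{251999}{42000 \left(-56 - 11136\right)} - \frac{1705}{1994} = - \frac{251999}{42000 \left(-11192\right)} - \frac{1705}{1994} = \left(- \frac{251999}{42000}\right) \left(- \frac{1}{11192}\right) - \frac{1705}{1994} = \frac{251999}{470064000} - \frac{1705}{1994} = - \frac{400478316997}{468653808000}$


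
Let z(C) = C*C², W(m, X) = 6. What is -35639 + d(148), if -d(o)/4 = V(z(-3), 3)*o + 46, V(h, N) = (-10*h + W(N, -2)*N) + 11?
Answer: -212831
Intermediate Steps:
z(C) = C³
V(h, N) = 11 - 10*h + 6*N (V(h, N) = (-10*h + 6*N) + 11 = 11 - 10*h + 6*N)
d(o) = -184 - 1196*o (d(o) = -4*((11 - 10*(-3)³ + 6*3)*o + 46) = -4*((11 - 10*(-27) + 18)*o + 46) = -4*((11 + 270 + 18)*o + 46) = -4*(299*o + 46) = -4*(46 + 299*o) = -184 - 1196*o)
-35639 + d(148) = -35639 + (-184 - 1196*148) = -35639 + (-184 - 177008) = -35639 - 177192 = -212831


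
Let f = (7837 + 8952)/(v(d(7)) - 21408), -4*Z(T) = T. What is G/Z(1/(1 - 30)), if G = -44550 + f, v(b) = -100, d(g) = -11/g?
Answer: -27787747481/5377 ≈ -5.1679e+6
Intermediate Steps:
Z(T) = -T/4
f = -16789/21508 (f = (7837 + 8952)/(-100 - 21408) = 16789/(-21508) = 16789*(-1/21508) = -16789/21508 ≈ -0.78059)
G = -958198189/21508 (G = -44550 - 16789/21508 = -958198189/21508 ≈ -44551.)
G/Z(1/(1 - 30)) = -958198189/(21508*((-1/(4*(1 - 30))))) = -958198189/(21508*((-¼/(-29)))) = -958198189/(21508*((-¼*(-1/29)))) = -958198189/(21508*1/116) = -958198189/21508*116 = -27787747481/5377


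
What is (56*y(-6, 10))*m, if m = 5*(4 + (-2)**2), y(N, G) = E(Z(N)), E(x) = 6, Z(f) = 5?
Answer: 13440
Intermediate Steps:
y(N, G) = 6
m = 40 (m = 5*(4 + 4) = 5*8 = 40)
(56*y(-6, 10))*m = (56*6)*40 = 336*40 = 13440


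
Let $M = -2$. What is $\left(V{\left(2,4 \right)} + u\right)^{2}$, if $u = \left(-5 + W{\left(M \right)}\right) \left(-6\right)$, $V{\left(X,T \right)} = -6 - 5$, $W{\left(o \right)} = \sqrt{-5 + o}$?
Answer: $109 - 228 i \sqrt{7} \approx 109.0 - 603.23 i$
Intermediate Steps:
$V{\left(X,T \right)} = -11$
$u = 30 - 6 i \sqrt{7}$ ($u = \left(-5 + \sqrt{-5 - 2}\right) \left(-6\right) = \left(-5 + \sqrt{-7}\right) \left(-6\right) = \left(-5 + i \sqrt{7}\right) \left(-6\right) = 30 - 6 i \sqrt{7} \approx 30.0 - 15.875 i$)
$\left(V{\left(2,4 \right)} + u\right)^{2} = \left(-11 + \left(30 - 6 i \sqrt{7}\right)\right)^{2} = \left(19 - 6 i \sqrt{7}\right)^{2}$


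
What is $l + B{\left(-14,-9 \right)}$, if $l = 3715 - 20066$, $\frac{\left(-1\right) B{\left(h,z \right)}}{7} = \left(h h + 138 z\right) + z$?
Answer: $-8966$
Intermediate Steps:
$B{\left(h,z \right)} = - 973 z - 7 h^{2}$ ($B{\left(h,z \right)} = - 7 \left(\left(h h + 138 z\right) + z\right) = - 7 \left(\left(h^{2} + 138 z\right) + z\right) = - 7 \left(h^{2} + 139 z\right) = - 973 z - 7 h^{2}$)
$l = -16351$
$l + B{\left(-14,-9 \right)} = -16351 - \left(-8757 + 7 \left(-14\right)^{2}\right) = -16351 + \left(8757 - 1372\right) = -16351 + 7385 = -8966$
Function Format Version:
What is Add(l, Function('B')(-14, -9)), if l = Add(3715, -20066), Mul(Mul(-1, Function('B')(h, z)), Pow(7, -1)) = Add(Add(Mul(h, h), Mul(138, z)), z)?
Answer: -8966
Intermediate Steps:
Function('B')(h, z) = Add(Mul(-973, z), Mul(-7, Pow(h, 2))) (Function('B')(h, z) = Mul(-7, Add(Add(Mul(h, h), Mul(138, z)), z)) = Mul(-7, Add(Add(Pow(h, 2), Mul(138, z)), z)) = Mul(-7, Add(Pow(h, 2), Mul(139, z))) = Add(Mul(-973, z), Mul(-7, Pow(h, 2))))
l = -16351
Add(l, Function('B')(-14, -9)) = Add(-16351, Add(Mul(-973, -9), Mul(-7, Pow(-14, 2)))) = Add(-16351, Add(8757, Mul(-7, 196))) = Add(-16351, Add(8757, -1372)) = Add(-16351, 7385) = -8966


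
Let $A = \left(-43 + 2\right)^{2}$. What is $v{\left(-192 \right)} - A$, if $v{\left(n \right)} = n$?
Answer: $-1873$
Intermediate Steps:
$A = 1681$ ($A = \left(-41\right)^{2} = 1681$)
$v{\left(-192 \right)} - A = -192 - 1681 = -1873$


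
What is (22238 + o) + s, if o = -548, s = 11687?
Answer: 33377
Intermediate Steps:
(22238 + o) + s = (22238 - 548) + 11687 = 21690 + 11687 = 33377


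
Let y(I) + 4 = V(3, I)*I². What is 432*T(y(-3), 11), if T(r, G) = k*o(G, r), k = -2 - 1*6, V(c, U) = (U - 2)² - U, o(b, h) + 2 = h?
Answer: -850176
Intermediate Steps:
o(b, h) = -2 + h
V(c, U) = (-2 + U)² - U
y(I) = -4 + I²*((-2 + I)² - I) (y(I) = -4 + ((-2 + I)² - I)*I² = -4 + I²*((-2 + I)² - I))
k = -8 (k = -2 - 6 = -8)
T(r, G) = 16 - 8*r (T(r, G) = -8*(-2 + r) = 16 - 8*r)
432*T(y(-3), 11) = 432*(16 - 8*(-4 + (-3)²*((-2 - 3)² - 1*(-3)))) = 432*(16 - 8*(-4 + 9*((-5)² + 3))) = 432*(16 - 8*(-4 + 9*(25 + 3))) = 432*(16 - 8*(-4 + 9*28)) = 432*(16 - 8*(-4 + 252)) = 432*(16 - 8*248) = 432*(16 - 1984) = 432*(-1968) = -850176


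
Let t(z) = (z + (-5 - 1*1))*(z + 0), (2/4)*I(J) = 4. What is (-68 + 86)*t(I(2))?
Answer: 288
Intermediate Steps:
I(J) = 8 (I(J) = 2*4 = 8)
t(z) = z*(-6 + z) (t(z) = (z + (-5 - 1))*z = (z - 6)*z = (-6 + z)*z = z*(-6 + z))
(-68 + 86)*t(I(2)) = (-68 + 86)*(8*(-6 + 8)) = 18*(8*2) = 18*16 = 288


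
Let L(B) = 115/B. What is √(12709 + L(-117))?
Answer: √19328894/39 ≈ 112.73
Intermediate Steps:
√(12709 + L(-117)) = √(12709 + 115/(-117)) = √(12709 + 115*(-1/117)) = √(12709 - 115/117) = √(1486838/117) = √19328894/39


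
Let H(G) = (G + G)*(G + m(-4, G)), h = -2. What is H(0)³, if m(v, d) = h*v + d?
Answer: 0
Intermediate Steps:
m(v, d) = d - 2*v (m(v, d) = -2*v + d = d - 2*v)
H(G) = 2*G*(8 + 2*G) (H(G) = (G + G)*(G + (G - 2*(-4))) = (2*G)*(G + (G + 8)) = (2*G)*(G + (8 + G)) = (2*G)*(8 + 2*G) = 2*G*(8 + 2*G))
H(0)³ = (4*0*(4 + 0))³ = (4*0*4)³ = 0³ = 0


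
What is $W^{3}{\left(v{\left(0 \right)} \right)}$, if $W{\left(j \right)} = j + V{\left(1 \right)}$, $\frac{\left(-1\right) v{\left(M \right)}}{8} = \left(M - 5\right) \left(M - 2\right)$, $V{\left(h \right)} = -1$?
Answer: $-531441$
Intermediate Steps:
$v{\left(M \right)} = - 8 \left(-5 + M\right) \left(-2 + M\right)$ ($v{\left(M \right)} = - 8 \left(M - 5\right) \left(M - 2\right) = - 8 \left(-5 + M\right) \left(-2 + M\right)$)
$W{\left(j \right)} = -1 + j$ ($W{\left(j \right)} = j - 1 = -1 + j$)
$W^{3}{\left(v{\left(0 \right)} \right)} = \left(-1 - \left(80 + 8 \cdot 0^{2}\right)\right)^{3} = \left(-1 - 80\right)^{3} = \left(-81\right)^{3} = -531441$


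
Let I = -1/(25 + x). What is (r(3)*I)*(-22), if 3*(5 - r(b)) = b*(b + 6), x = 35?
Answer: -22/15 ≈ -1.4667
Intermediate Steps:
I = -1/60 (I = -1/(25 + 35) = -1/60 ≈ -0.016667)
r(b) = 5 - b*(6 + b)/3 (r(b) = 5 - b*(b + 6)/3 = 5 - b*(6 + b)/3)
(r(3)*I)*(-22) = ((5 - 2*3 - 1/3*3**2)*(-1/60))*(-22) = ((5 - 6 - 1/3*9)*(-1/60))*(-22) = ((5 - 6 - 3)*(-1/60))*(-22) = -4*(-1/60)*(-22) = (1/15)*(-22) = -22/15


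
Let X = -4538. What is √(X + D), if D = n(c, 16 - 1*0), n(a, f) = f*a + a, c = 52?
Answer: 3*I*√406 ≈ 60.448*I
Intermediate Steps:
n(a, f) = a + a*f (n(a, f) = a*f + a = a + a*f)
D = 884 (D = 52*(1 + (16 - 1*0)) = 52*(1 + (16 + 0)) = 52*(1 + 16) = 52*17 = 884)
√(X + D) = √(-4538 + 884) = √(-3654) = 3*I*√406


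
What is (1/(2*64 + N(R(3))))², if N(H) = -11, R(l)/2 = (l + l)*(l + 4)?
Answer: 1/13689 ≈ 7.3051e-5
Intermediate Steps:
R(l) = 4*l*(4 + l) (R(l) = 2*((l + l)*(l + 4)) = 2*((2*l)*(4 + l)) = 2*(2*l*(4 + l)) = 4*l*(4 + l))
(1/(2*64 + N(R(3))))² = (1/(2*64 - 11))² = (1/(128 - 11))² = (1/117)² = 1/13689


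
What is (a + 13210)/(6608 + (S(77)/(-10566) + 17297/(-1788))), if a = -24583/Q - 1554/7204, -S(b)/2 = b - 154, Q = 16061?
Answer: 1202980442838083838/600960570940589335 ≈ 2.0018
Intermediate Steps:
S(b) = 308 - 2*b (S(b) = -2*(b - 154) = -2*(-154 + b) = 308 - 2*b)
a = -101027363/57851722 (a = -24583/16061 - 1554/7204 = -24583*1/16061 - 1554*1/7204 = -24583/16061 - 777/3602 = -101027363/57851722 ≈ -1.7463)
(a + 13210)/(6608 + (S(77)/(-10566) + 17297/(-1788))) = (-101027363/57851722 + 13210)/(6608 + ((308 - 2*77)/(-10566) + 17297/(-1788))) = 764120220257/(57851722*(6608 + ((308 - 154)*(-1/10566) + 17297*(-1/1788)))) = 764120220257/(57851722*(6608 + (154*(-1/10566) - 17297/1788))) = 764120220257/(57851722*(6608 + (-77/5283 - 17297/1788))) = 764120220257/(57851722*(6608 - 30505909/3148668)) = 764120220257/(57851722*(20775892235/3148668)) = (764120220257/57851722)*(3148668/20775892235) = 1202980442838083838/600960570940589335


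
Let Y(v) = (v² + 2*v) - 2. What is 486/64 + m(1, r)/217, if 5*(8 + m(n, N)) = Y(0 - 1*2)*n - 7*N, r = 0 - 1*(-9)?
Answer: 7437/992 ≈ 7.4970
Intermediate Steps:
r = 9 (r = 0 + 9 = 9)
Y(v) = -2 + v² + 2*v
m(n, N) = -8 - 7*N/5 - 2*n/5 (m(n, N) = -8 + ((-2 + (0 - 1*2)² + 2*(0 - 1*2))*n - 7*N)/5 = -8 + ((-2 + (0 - 2)² + 2*(0 - 2))*n - 7*N)/5 = -8 + ((-2 + (-2)² + 2*(-2))*n - 7*N)/5 = -8 + ((-2 + 4 - 4)*n - 7*N)/5 = -8 + (-2*n - 7*N)/5 = -8 + (-7*N - 2*n)/5 = -8 + (-7*N/5 - 2*n/5) = -8 - 7*N/5 - 2*n/5)
486/64 + m(1, r)/217 = 486/64 + (-8 - 7/5*9 - ⅖*1)/217 = 486*(1/64) + (-8 - 63/5 - ⅖)*(1/217) = 243/32 - 21*1/217 = 243/32 - 3/31 = 7437/992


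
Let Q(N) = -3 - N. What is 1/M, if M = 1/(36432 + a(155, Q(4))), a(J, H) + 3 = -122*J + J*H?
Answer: 16434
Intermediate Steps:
a(J, H) = -3 - 122*J + H*J (a(J, H) = -3 + (-122*J + J*H) = -3 + (-122*J + H*J) = -3 - 122*J + H*J)
M = 1/16434 (M = 1/(36432 + (-3 - 122*155 + (-3 - 1*4)*155)) = 1/(36432 + (-3 - 18910 + (-3 - 4)*155)) = 1/(36432 + (-3 - 18910 - 7*155)) = 1/(36432 + (-3 - 18910 - 1085)) = 1/(36432 - 19998) = 1/16434 ≈ 6.0849e-5)
1/M = 1/(1/16434) = 16434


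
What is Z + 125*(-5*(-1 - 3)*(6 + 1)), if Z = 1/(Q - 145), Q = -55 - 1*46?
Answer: 4304999/246 ≈ 17500.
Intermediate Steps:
Q = -101 (Q = -55 - 46 = -101)
Z = -1/246 (Z = 1/(-101 - 145) = 1/(-246) = -1/246 ≈ -0.0040650)
Z + 125*(-5*(-1 - 3)*(6 + 1)) = -1/246 + 125*(-5*(-1 - 3)*(6 + 1)) = -1/246 + 125*(-(-20)*7) = -1/246 + 125*(-5*(-28)) = -1/246 + 125*140 = -1/246 + 17500 = 4304999/246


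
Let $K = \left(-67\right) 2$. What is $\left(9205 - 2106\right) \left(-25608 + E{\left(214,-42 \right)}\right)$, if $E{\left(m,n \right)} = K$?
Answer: $-182742458$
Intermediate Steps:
$K = -134$
$E{\left(m,n \right)} = -134$
$\left(9205 - 2106\right) \left(-25608 + E{\left(214,-42 \right)}\right) = \left(9205 - 2106\right) \left(-25608 - 134\right) = 7099 \left(-25742\right) = -182742458$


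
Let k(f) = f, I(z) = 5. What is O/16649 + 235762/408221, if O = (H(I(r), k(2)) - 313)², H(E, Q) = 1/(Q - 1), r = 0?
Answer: 43663066562/6796471429 ≈ 6.4244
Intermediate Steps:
H(E, Q) = 1/(-1 + Q)
O = 97344 (O = (1/(-1 + 2) - 313)² = (1/1 - 313)² = (1 - 313)² = (-312)² = 97344)
O/16649 + 235762/408221 = 97344/16649 + 235762/408221 = 43663066562/6796471429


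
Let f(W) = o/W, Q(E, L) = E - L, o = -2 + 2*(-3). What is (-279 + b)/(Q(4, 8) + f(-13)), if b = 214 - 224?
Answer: 3757/44 ≈ 85.386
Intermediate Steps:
o = -8 (o = -2 - 6 = -8)
f(W) = -8/W
b = -10
(-279 + b)/(Q(4, 8) + f(-13)) = (-279 - 10)/((4 - 1*8) - 8/(-13)) = -289/((4 - 8) - 8*(-1/13)) = -289/(-4 + 8/13) = -289/(-44/13) = -289*(-13/44) = 3757/44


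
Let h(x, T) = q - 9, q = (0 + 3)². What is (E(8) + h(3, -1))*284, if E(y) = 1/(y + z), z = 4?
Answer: 71/3 ≈ 23.667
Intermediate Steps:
q = 9 (q = 3² = 9)
h(x, T) = 0 (h(x, T) = 9 - 9 = 0)
E(y) = 1/(4 + y) (E(y) = 1/(y + 4) = 1/(4 + y))
(E(8) + h(3, -1))*284 = (1/(4 + 8) + 0)*284 = (1/12 + 0)*284 = (1/12)*284 = 71/3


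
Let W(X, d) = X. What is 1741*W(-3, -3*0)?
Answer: -5223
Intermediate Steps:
1741*W(-3, -3*0) = 1741*(-3) = -5223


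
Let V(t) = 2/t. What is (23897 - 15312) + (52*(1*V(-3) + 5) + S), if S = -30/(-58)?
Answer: 766544/87 ≈ 8810.8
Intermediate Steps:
S = 15/29 (S = -30*(-1/58) = 15/29 ≈ 0.51724)
(23897 - 15312) + (52*(1*V(-3) + 5) + S) = (23897 - 15312) + (52*(1*(2/(-3)) + 5) + 15/29) = 8585 + (52*(1*(2*(-⅓)) + 5) + 15/29) = 8585 + (52*(1*(-⅔) + 5) + 15/29) = 8585 + (52*(-⅔ + 5) + 15/29) = 8585 + (52*(13/3) + 15/29) = 8585 + (676/3 + 15/29) = 8585 + 19649/87 = 766544/87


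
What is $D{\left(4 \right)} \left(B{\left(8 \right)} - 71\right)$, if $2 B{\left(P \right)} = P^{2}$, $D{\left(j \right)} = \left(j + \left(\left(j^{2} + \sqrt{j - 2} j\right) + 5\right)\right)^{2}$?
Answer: $-25623 - 7800 \sqrt{2} \approx -36654.0$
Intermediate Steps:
$D{\left(j \right)} = \left(5 + j + j^{2} + j \sqrt{-2 + j}\right)^{2}$ ($D{\left(j \right)} = \left(j + \left(\left(j^{2} + \sqrt{-2 + j} j\right) + 5\right)\right)^{2} = \left(j + \left(\left(j^{2} + j \sqrt{-2 + j}\right) + 5\right)\right)^{2} = \left(j + \left(5 + j^{2} + j \sqrt{-2 + j}\right)\right)^{2} = \left(5 + j + j^{2} + j \sqrt{-2 + j}\right)^{2}$)
$B{\left(P \right)} = \frac{P^{2}}{2}$
$D{\left(4 \right)} \left(B{\left(8 \right)} - 71\right) = \left(5 + 4 + 4^{2} + 4 \sqrt{-2 + 4}\right)^{2} \left(\frac{8^{2}}{2} - 71\right) = \left(5 + 4 + 16 + 4 \sqrt{2}\right)^{2} \left(\frac{1}{2} \cdot 64 - 71\right) = \left(25 + 4 \sqrt{2}\right)^{2} \left(32 - 71\right) = \left(25 + 4 \sqrt{2}\right)^{2} \left(-39\right) = - 39 \left(25 + 4 \sqrt{2}\right)^{2}$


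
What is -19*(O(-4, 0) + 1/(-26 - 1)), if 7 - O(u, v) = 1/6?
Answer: -6973/54 ≈ -129.13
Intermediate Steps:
O(u, v) = 41/6 (O(u, v) = 7 - 1/6 = 41/6)
-19*(O(-4, 0) + 1/(-26 - 1)) = -19*(41/6 + 1/(-26 - 1)) = -19*(41/6 + 1/(-27)) = -19*(41/6 - 1/27) = -19*367/54 = -6973/54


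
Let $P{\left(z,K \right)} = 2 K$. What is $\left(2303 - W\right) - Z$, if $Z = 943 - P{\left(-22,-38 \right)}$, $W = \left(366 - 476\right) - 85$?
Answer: $1479$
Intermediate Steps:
$W = -195$ ($W = -110 - 85 = -195$)
$Z = 1019$ ($Z = 943 - 2 \left(-38\right) = 943 - -76 = 943 + 76 = 1019$)
$\left(2303 - W\right) - Z = \left(2303 - -195\right) - 1019 = \left(2303 + 195\right) - 1019 = 2498 - 1019 = 1479$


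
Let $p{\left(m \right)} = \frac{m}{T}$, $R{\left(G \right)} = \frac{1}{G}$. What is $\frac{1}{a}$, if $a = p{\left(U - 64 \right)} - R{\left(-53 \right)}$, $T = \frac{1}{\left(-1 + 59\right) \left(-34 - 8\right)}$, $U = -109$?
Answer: $\frac{53}{22335685} \approx 2.3729 \cdot 10^{-6}$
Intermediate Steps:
$T = - \frac{1}{2436}$ ($T = \frac{1}{58 \left(-42\right)} = \frac{1}{-2436} = - \frac{1}{2436} \approx -0.00041051$)
$p{\left(m \right)} = - 2436 m$ ($p{\left(m \right)} = \frac{m}{- \frac{1}{2436}} = m \left(-2436\right) = - 2436 m$)
$a = \frac{22335685}{53}$ ($a = - 2436 \left(-109 - 64\right) - \frac{1}{-53} = \left(-2436\right) \left(-173\right) - - \frac{1}{53} = 421428 + \frac{1}{53} = \frac{22335685}{53} \approx 4.2143 \cdot 10^{5}$)
$\frac{1}{a} = \frac{1}{\frac{22335685}{53}} = \frac{53}{22335685}$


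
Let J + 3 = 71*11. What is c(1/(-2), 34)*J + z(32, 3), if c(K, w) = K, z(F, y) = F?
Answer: -357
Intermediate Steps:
J = 778 (J = -3 + 71*11 = -3 + 781 = 778)
c(1/(-2), 34)*J + z(32, 3) = 778/(-2) + 32 = -½*778 + 32 = -389 + 32 = -357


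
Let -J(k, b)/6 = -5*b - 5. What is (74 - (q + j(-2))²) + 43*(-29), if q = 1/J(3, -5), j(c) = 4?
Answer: -17120641/14400 ≈ -1188.9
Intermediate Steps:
J(k, b) = 30 + 30*b (J(k, b) = -6*(-5*b - 5) = -6*(-5 - 5*b) = 30 + 30*b)
q = -1/120 (q = 1/(30 + 30*(-5)) = 1/(30 - 150) = 1/(-120) = -1/120 ≈ -0.0083333)
(74 - (q + j(-2))²) + 43*(-29) = (74 - (-1/120 + 4)²) + 43*(-29) = (74 - (479/120)²) - 1247 = (74 - 1*229441/14400) - 1247 = (74 - 229441/14400) - 1247 = 836159/14400 - 1247 = -17120641/14400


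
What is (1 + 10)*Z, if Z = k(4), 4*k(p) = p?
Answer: 11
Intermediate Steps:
k(p) = p/4
Z = 1 (Z = (¼)*4 = 1)
(1 + 10)*Z = (1 + 10)*1 = 11*1 = 11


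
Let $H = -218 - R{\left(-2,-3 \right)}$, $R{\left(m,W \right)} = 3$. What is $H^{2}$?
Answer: $48841$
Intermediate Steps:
$H = -221$ ($H = -218 - 3 = -221$)
$H^{2} = \left(-221\right)^{2} = 48841$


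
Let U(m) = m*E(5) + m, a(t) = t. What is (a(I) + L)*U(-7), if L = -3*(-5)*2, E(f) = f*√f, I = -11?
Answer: -133 - 665*√5 ≈ -1620.0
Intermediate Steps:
E(f) = f^(3/2)
U(m) = m + 5*m*√5 (U(m) = m*5^(3/2) + m = m*(5*√5) + m = 5*m*√5 + m = m + 5*m*√5)
L = 30 (L = 15*2 = 30)
(a(I) + L)*U(-7) = (-11 + 30)*(-7*(1 + 5*√5)) = 19*(-7 - 35*√5) = -133 - 665*√5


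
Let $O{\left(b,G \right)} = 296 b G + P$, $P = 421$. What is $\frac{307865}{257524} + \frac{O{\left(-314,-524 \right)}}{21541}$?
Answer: $\frac{12548842921313}{5547324484} \approx 2262.1$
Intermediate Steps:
$O{\left(b,G \right)} = 421 + 296 G b$ ($O{\left(b,G \right)} = 296 b G + 421 = 296 G b + 421 = 421 + 296 G b$)
$\frac{307865}{257524} + \frac{O{\left(-314,-524 \right)}}{21541} = \frac{307865}{257524} + \frac{421 + 296 \left(-524\right) \left(-314\right)}{21541} = 307865 \cdot \frac{1}{257524} + \left(421 + 48702656\right) \frac{1}{21541} = \frac{307865}{257524} + 48703077 \cdot \frac{1}{21541} = \frac{307865}{257524} + \frac{48703077}{21541} = \frac{12548842921313}{5547324484}$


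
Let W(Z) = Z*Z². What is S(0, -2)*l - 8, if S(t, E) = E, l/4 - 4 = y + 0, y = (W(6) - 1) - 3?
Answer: -1736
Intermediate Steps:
W(Z) = Z³
y = 212 (y = (6³ - 1) - 3 = (216 - 1) - 3 = 215 - 3 = 212)
l = 864 (l = 16 + 4*(212 + 0) = 16 + 4*212 = 16 + 848 = 864)
S(0, -2)*l - 8 = -2*864 - 8 = -1728 - 8 = -1736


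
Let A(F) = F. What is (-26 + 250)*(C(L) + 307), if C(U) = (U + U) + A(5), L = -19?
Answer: 61376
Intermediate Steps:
C(U) = 5 + 2*U (C(U) = (U + U) + 5 = 2*U + 5 = 5 + 2*U)
(-26 + 250)*(C(L) + 307) = (-26 + 250)*((5 + 2*(-19)) + 307) = 224*((5 - 38) + 307) = 224*(-33 + 307) = 224*274 = 61376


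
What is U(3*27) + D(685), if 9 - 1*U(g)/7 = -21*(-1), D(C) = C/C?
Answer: -83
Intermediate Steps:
D(C) = 1
U(g) = -84 (U(g) = 63 - (-147)*(-1) = 63 - 7*21 = 63 - 147 = -84)
U(3*27) + D(685) = -84 + 1 = -83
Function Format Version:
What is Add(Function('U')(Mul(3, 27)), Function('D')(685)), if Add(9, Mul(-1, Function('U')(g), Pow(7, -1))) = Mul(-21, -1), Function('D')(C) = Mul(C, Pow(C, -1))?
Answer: -83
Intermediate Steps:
Function('D')(C) = 1
Function('U')(g) = -84 (Function('U')(g) = Add(63, Mul(-7, Mul(-21, -1))) = Add(63, Mul(-7, 21)) = Add(63, -147) = -84)
Add(Function('U')(Mul(3, 27)), Function('D')(685)) = Add(-84, 1) = -83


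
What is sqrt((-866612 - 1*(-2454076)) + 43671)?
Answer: sqrt(1631135) ≈ 1277.2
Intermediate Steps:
sqrt((-866612 - 1*(-2454076)) + 43671) = sqrt((-866612 + 2454076) + 43671) = sqrt(1587464 + 43671) = sqrt(1631135)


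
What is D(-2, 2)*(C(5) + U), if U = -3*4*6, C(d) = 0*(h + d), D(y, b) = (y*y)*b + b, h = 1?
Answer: -720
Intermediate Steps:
D(y, b) = b + b*y² (D(y, b) = y²*b + b = b*y² + b = b + b*y²)
C(d) = 0 (C(d) = 0*(1 + d) = 0)
U = -72 (U = -12*6 = -72)
D(-2, 2)*(C(5) + U) = (2*(1 + (-2)²))*(0 - 72) = (2*(1 + 4))*(-72) = (2*5)*(-72) = 10*(-72) = -720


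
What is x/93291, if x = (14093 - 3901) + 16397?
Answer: 8863/31097 ≈ 0.28501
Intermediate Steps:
x = 26589 (x = 10192 + 16397 = 26589)
x/93291 = 26589/93291 = 26589*(1/93291) = 8863/31097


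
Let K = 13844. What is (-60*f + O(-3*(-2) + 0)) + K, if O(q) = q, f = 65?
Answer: 9950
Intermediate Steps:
(-60*f + O(-3*(-2) + 0)) + K = (-60*65 + (-3*(-2) + 0)) + 13844 = (-3900 + (6 + 0)) + 13844 = (-3900 + 6) + 13844 = -3894 + 13844 = 9950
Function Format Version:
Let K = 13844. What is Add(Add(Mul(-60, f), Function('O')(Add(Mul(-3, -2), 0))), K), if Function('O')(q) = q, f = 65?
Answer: 9950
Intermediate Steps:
Add(Add(Mul(-60, f), Function('O')(Add(Mul(-3, -2), 0))), K) = Add(Add(Mul(-60, 65), Add(Mul(-3, -2), 0)), 13844) = Add(Add(-3900, Add(6, 0)), 13844) = Add(Add(-3900, 6), 13844) = Add(-3894, 13844) = 9950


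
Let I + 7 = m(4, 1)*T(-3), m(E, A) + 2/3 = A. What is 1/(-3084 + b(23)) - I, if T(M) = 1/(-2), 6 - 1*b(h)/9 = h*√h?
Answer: 13051217/1821194 + 23*√23/910597 ≈ 7.1664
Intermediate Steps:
m(E, A) = -⅔ + A
b(h) = 54 - 9*h^(3/2) (b(h) = 54 - 9*h*√h = 54 - 9*h^(3/2))
T(M) = -½
I = -43/6 (I = -7 + (-⅔ + 1)*(-½) = -7 + (⅓)*(-½) = -7 - ⅙ = -43/6 ≈ -7.1667)
1/(-3084 + b(23)) - I = 1/(-3084 + (54 - 207*√23)) - 1*(-43/6) = 1/(-3084 + (54 - 207*√23)) + 43/6 = 1/(-3030 - 207*√23) + 43/6 = 43/6 + 1/(-3030 - 207*√23)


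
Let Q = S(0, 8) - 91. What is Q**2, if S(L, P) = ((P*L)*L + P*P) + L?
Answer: 729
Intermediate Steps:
S(L, P) = L + P**2 + P*L**2 (S(L, P) = ((L*P)*L + P**2) + L = (P*L**2 + P**2) + L = (P**2 + P*L**2) + L = L + P**2 + P*L**2)
Q = -27 (Q = (0 + 8**2 + 8*0**2) - 91 = (0 + 64 + 8*0) - 91 = (0 + 64 + 0) - 91 = 64 - 91 = -27)
Q**2 = (-27)**2 = 729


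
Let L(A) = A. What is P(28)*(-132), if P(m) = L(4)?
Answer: -528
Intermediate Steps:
P(m) = 4
P(28)*(-132) = 4*(-132) = -528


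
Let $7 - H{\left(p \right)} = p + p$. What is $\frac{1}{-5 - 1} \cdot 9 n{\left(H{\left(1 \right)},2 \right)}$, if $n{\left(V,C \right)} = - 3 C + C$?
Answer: $6$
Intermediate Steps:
$H{\left(p \right)} = 7 - 2 p$ ($H{\left(p \right)} = 7 - \left(p + p\right) = 7 - 2 p$)
$n{\left(V,C \right)} = - 2 C$
$\frac{1}{-5 - 1} \cdot 9 n{\left(H{\left(1 \right)},2 \right)} = \frac{1}{-5 - 1} \cdot 9 \left(\left(-2\right) 2\right) = \frac{1}{-6} \cdot 9 \left(-4\right) = \left(- \frac{1}{6}\right) 9 \left(-4\right) = \left(- \frac{3}{2}\right) \left(-4\right) = 6$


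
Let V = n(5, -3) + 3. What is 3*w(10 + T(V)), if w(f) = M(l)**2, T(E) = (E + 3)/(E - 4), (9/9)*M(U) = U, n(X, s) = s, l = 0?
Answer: 0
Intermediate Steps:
M(U) = U
V = 0 (V = -3 + 3 = 0)
T(E) = (3 + E)/(-4 + E)
w(f) = 0 (w(f) = 0**2 = 0)
3*w(10 + T(V)) = 3*0 = 0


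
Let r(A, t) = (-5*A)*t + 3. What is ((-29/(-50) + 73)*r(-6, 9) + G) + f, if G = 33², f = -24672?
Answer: -174783/50 ≈ -3495.7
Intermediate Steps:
r(A, t) = 3 - 5*A*t (r(A, t) = -5*A*t + 3 = 3 - 5*A*t)
G = 1089
((-29/(-50) + 73)*r(-6, 9) + G) + f = ((-29/(-50) + 73)*(3 - 5*(-6)*9) + 1089) - 24672 = ((-29*(-1/50) + 73)*(3 + 270) + 1089) - 24672 = ((29/50 + 73)*273 + 1089) - 24672 = ((3679/50)*273 + 1089) - 24672 = (1004367/50 + 1089) - 24672 = 1058817/50 - 24672 = -174783/50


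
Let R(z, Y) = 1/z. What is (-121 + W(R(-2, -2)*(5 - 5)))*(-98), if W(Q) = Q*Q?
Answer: 11858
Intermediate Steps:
W(Q) = Q²
(-121 + W(R(-2, -2)*(5 - 5)))*(-98) = (-121 + ((5 - 5)/(-2))²)*(-98) = (-121 + (-½*0)²)*(-98) = (-121 + 0²)*(-98) = (-121 + 0)*(-98) = -121*(-98) = 11858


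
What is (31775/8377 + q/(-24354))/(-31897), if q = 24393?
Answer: -189836063/2169139089942 ≈ -8.7517e-5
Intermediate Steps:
(31775/8377 + q/(-24354))/(-31897) = (31775/8377 + 24393/(-24354))/(-31897) = (31775*(1/8377) + 24393*(-1/24354))*(-1/31897) = (31775/8377 - 8131/8118)*(-1/31897) = (189836063/68004486)*(-1/31897) = -189836063/2169139089942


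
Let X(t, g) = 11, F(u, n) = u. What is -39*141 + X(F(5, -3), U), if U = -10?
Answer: -5488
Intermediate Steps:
-39*141 + X(F(5, -3), U) = -39*141 + 11 = -5499 + 11 = -5488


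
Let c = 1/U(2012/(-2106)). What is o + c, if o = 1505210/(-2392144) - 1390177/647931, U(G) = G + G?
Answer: -1285656523625671/389810979897096 ≈ -3.2982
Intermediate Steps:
U(G) = 2*G
o = -2150387894999/774972127032 (o = 1505210*(-1/2392144) - 1390177*1/647931 = -752605/1196072 - 1390177/647931 = -2150387894999/774972127032 ≈ -2.7748)
c = -1053/2012 (c = 1/(2*(2012/(-2106))) = 1/(2*(2012*(-1/2106))) = 1/(2*(-1006/1053)) = 1/(-2012/1053) = -1053/2012 ≈ -0.52336)
o + c = -2150387894999/774972127032 - 1053/2012 = -1285656523625671/389810979897096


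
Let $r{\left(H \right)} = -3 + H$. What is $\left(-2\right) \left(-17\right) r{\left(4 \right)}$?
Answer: $34$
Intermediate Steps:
$\left(-2\right) \left(-17\right) r{\left(4 \right)} = \left(-2\right) \left(-17\right) \left(-3 + 4\right) = 34 \cdot 1 = 34$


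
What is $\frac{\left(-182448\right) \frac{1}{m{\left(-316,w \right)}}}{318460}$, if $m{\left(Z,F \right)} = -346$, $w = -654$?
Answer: $\frac{22806}{13773395} \approx 0.0016558$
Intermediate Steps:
$\frac{\left(-182448\right) \frac{1}{m{\left(-316,w \right)}}}{318460} = \frac{\left(-182448\right) \frac{1}{-346}}{318460} = \left(-182448\right) \left(- \frac{1}{346}\right) \frac{1}{318460} = \frac{91224}{173} \cdot \frac{1}{318460} = \frac{22806}{13773395}$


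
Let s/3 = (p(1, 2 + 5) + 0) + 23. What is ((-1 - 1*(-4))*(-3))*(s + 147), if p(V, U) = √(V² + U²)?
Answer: -1944 - 135*√2 ≈ -2134.9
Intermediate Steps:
p(V, U) = √(U² + V²)
s = 69 + 15*√2 (s = 3*((√((2 + 5)² + 1²) + 0) + 23) = 3*((√(7² + 1) + 0) + 23) = 3*((√(49 + 1) + 0) + 23) = 3*((√50 + 0) + 23) = 3*((5*√2 + 0) + 23) = 3*(5*√2 + 23) = 3*(23 + 5*√2) = 69 + 15*√2 ≈ 90.213)
((-1 - 1*(-4))*(-3))*(s + 147) = ((-1 - 1*(-4))*(-3))*((69 + 15*√2) + 147) = ((-1 + 4)*(-3))*(216 + 15*√2) = (3*(-3))*(216 + 15*√2) = -9*(216 + 15*√2) = -1944 - 135*√2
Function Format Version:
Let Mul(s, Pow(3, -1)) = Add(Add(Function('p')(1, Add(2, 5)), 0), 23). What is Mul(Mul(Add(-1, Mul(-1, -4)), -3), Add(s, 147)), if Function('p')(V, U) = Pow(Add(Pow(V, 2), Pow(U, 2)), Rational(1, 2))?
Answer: Add(-1944, Mul(-135, Pow(2, Rational(1, 2)))) ≈ -2134.9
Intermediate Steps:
Function('p')(V, U) = Pow(Add(Pow(U, 2), Pow(V, 2)), Rational(1, 2))
s = Add(69, Mul(15, Pow(2, Rational(1, 2)))) (s = Mul(3, Add(Add(Pow(Add(Pow(Add(2, 5), 2), Pow(1, 2)), Rational(1, 2)), 0), 23)) = Mul(3, Add(Add(Pow(Add(Pow(7, 2), 1), Rational(1, 2)), 0), 23)) = Mul(3, Add(Add(Pow(Add(49, 1), Rational(1, 2)), 0), 23)) = Mul(3, Add(Add(Pow(50, Rational(1, 2)), 0), 23)) = Mul(3, Add(Add(Mul(5, Pow(2, Rational(1, 2))), 0), 23)) = Mul(3, Add(Mul(5, Pow(2, Rational(1, 2))), 23)) = Mul(3, Add(23, Mul(5, Pow(2, Rational(1, 2))))) = Add(69, Mul(15, Pow(2, Rational(1, 2)))) ≈ 90.213)
Mul(Mul(Add(-1, Mul(-1, -4)), -3), Add(s, 147)) = Mul(Mul(Add(-1, Mul(-1, -4)), -3), Add(Add(69, Mul(15, Pow(2, Rational(1, 2)))), 147)) = Mul(Mul(Add(-1, 4), -3), Add(216, Mul(15, Pow(2, Rational(1, 2))))) = Mul(Mul(3, -3), Add(216, Mul(15, Pow(2, Rational(1, 2))))) = Mul(-9, Add(216, Mul(15, Pow(2, Rational(1, 2))))) = Add(-1944, Mul(-135, Pow(2, Rational(1, 2))))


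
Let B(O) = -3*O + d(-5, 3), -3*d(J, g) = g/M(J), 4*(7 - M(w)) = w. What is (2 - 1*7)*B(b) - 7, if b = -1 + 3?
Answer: 779/33 ≈ 23.606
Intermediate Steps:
M(w) = 7 - w/4
b = 2
d(J, g) = -g/(3*(7 - J/4))
B(O) = -4/33 - 3*O (B(O) = -3*O + (4/3)*3/(-28 - 5) = -3*O + (4/3)*3/(-33) = -3*O + (4/3)*3*(-1/33) = -3*O - 4/33 = -4/33 - 3*O)
(2 - 1*7)*B(b) - 7 = (2 - 1*7)*(-4/33 - 3*2) - 7 = (2 - 7)*(-4/33 - 6) - 7 = -5*(-202/33) - 7 = 1010/33 - 7 = 779/33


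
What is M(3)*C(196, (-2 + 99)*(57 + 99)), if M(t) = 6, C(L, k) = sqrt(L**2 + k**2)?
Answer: 24*sqrt(14313490) ≈ 90800.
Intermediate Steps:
M(3)*C(196, (-2 + 99)*(57 + 99)) = 6*sqrt(196**2 + ((-2 + 99)*(57 + 99))**2) = 6*sqrt(38416 + (97*156)**2) = 6*sqrt(38416 + 15132**2) = 6*sqrt(38416 + 228977424) = 6*sqrt(229015840) = 6*(4*sqrt(14313490)) = 24*sqrt(14313490)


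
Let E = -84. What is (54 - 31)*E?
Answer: -1932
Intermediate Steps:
(54 - 31)*E = (54 - 31)*(-84) = 23*(-84) = -1932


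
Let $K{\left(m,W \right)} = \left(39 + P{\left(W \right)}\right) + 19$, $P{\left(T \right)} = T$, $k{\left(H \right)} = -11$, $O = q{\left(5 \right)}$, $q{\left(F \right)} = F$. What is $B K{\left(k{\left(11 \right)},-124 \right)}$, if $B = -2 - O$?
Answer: $462$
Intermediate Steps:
$O = 5$
$K{\left(m,W \right)} = 58 + W$ ($K{\left(m,W \right)} = \left(39 + W\right) + 19 = 58 + W$)
$B = -7$ ($B = -2 - 5 = -7$)
$B K{\left(k{\left(11 \right)},-124 \right)} = - 7 \left(58 - 124\right) = \left(-7\right) \left(-66\right) = 462$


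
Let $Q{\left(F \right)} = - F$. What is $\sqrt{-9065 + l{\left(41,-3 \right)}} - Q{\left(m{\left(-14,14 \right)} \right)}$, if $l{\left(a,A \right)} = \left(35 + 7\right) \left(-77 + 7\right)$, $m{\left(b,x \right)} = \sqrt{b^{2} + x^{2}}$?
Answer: $14 \sqrt{2} + 49 i \sqrt{5} \approx 19.799 + 109.57 i$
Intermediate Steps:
$l{\left(a,A \right)} = -2940$ ($l{\left(a,A \right)} = 42 \left(-70\right) = -2940$)
$\sqrt{-9065 + l{\left(41,-3 \right)}} - Q{\left(m{\left(-14,14 \right)} \right)} = \sqrt{-9065 - 2940} - - \sqrt{\left(-14\right)^{2} + 14^{2}} = \sqrt{-12005} - - \sqrt{196 + 196} = 49 i \sqrt{5} - - \sqrt{392} = 49 i \sqrt{5} - - 14 \sqrt{2} = 49 i \sqrt{5} + 14 \sqrt{2} = 14 \sqrt{2} + 49 i \sqrt{5}$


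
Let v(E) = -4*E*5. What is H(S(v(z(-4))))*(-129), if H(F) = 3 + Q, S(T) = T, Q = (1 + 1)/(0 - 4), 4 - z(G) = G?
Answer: -645/2 ≈ -322.50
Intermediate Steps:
z(G) = 4 - G
v(E) = -20*E
Q = -½ (Q = 2/(-4) = 2*(-¼) = -½ ≈ -0.50000)
H(F) = 5/2 (H(F) = 3 - ½ = 5/2)
H(S(v(z(-4))))*(-129) = (5/2)*(-129) = -645/2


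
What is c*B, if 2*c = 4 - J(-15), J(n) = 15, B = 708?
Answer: -3894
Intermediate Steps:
c = -11/2 (c = (4 - 1*15)/2 = (4 - 15)/2 = (½)*(-11) = -11/2 ≈ -5.5000)
c*B = -11/2*708 = -3894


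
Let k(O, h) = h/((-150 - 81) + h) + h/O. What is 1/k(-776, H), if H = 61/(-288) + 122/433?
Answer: -253343784939264/99575586565 ≈ -2544.2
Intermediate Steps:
H = 8723/124704 (H = 61*(-1/288) + 122*(1/433) = -61/288 + 122/433 = 8723/124704 ≈ 0.069950)
k(O, h) = h/O + h/(-231 + h) (k(O, h) = h/(-231 + h) + h/O = h/O + h/(-231 + h))
1/k(-776, H) = 1/((8723/124704)*(-231 - 776 + 8723/124704)/(-776*(-231 + 8723/124704))) = 1/((8723/124704)*(-1/776)*(-125568205/124704)/(-28797901/124704)) = 1/((8723/124704)*(-1/776)*(-124704/28797901)*(-125568205/124704)) = 1/(-99575586565/253343784939264) = -253343784939264/99575586565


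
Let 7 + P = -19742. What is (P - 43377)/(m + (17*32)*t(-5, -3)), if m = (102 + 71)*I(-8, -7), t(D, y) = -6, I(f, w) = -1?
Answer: 9018/491 ≈ 18.367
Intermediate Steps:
P = -19749 (P = -7 - 19742 = -19749)
m = -173 (m = (102 + 71)*(-1) = 173*(-1) = -173)
(P - 43377)/(m + (17*32)*t(-5, -3)) = (-19749 - 43377)/(-173 + (17*32)*(-6)) = -63126/(-173 + 544*(-6)) = -63126/(-173 - 3264) = -63126/(-3437) = -63126*(-1/3437) = 9018/491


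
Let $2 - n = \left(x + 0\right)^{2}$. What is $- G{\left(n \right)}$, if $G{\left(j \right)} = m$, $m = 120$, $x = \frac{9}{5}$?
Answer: $-120$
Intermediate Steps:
$x = \frac{9}{5}$ ($x = 9 \cdot \frac{1}{5} = \frac{9}{5} \approx 1.8$)
$n = - \frac{31}{25}$ ($n = 2 - \left(\frac{9}{5} + 0\right)^{2} = 2 - \left(\frac{9}{5}\right)^{2} = 2 - \frac{81}{25} = - \frac{31}{25} \approx -1.24$)
$G{\left(j \right)} = 120$
$- G{\left(n \right)} = \left(-1\right) 120 = -120$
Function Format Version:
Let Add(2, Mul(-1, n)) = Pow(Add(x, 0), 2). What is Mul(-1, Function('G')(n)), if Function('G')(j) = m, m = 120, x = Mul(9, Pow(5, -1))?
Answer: -120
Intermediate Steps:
x = Rational(9, 5) (x = Mul(9, Rational(1, 5)) = Rational(9, 5) ≈ 1.8000)
n = Rational(-31, 25) (n = Add(2, Mul(-1, Pow(Add(Rational(9, 5), 0), 2))) = Add(2, Mul(-1, Pow(Rational(9, 5), 2))) = Add(2, Mul(-1, Rational(81, 25))) = Add(2, Rational(-81, 25)) = Rational(-31, 25) ≈ -1.2400)
Function('G')(j) = 120
Mul(-1, Function('G')(n)) = Mul(-1, 120) = -120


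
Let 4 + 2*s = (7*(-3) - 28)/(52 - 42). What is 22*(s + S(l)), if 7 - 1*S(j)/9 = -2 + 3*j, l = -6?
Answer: 52481/10 ≈ 5248.1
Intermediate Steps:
S(j) = 81 - 27*j (S(j) = 63 - 9*(-2 + 3*j) = 63 + (18 - 27*j) = 81 - 27*j)
s = -89/20 (s = -2 + ((7*(-3) - 28)/(52 - 42))/2 = -2 + ((-21 - 28)/10)/2 = -2 + (-49*⅒)/2 = -2 + (½)*(-49/10) = -2 - 49/20 = -89/20 ≈ -4.4500)
22*(s + S(l)) = 22*(-89/20 + (81 - 27*(-6))) = 22*(-89/20 + (81 + 162)) = 22*(-89/20 + 243) = 22*(4771/20) = 52481/10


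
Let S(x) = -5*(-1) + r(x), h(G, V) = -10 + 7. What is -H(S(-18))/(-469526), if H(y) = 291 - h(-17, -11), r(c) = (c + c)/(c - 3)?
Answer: 147/234763 ≈ 0.00062616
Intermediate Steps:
h(G, V) = -3
r(c) = 2*c/(-3 + c) (r(c) = (2*c)/(-3 + c) = 2*c/(-3 + c))
S(x) = 5 + 2*x/(-3 + x) (S(x) = -5*(-1) + 2*x/(-3 + x) = 5 + 2*x/(-3 + x))
H(y) = 294 (H(y) = 291 - 1*(-3) = 291 + 3 = 294)
-H(S(-18))/(-469526) = -1*294/(-469526) = -294*(-1/469526) = 147/234763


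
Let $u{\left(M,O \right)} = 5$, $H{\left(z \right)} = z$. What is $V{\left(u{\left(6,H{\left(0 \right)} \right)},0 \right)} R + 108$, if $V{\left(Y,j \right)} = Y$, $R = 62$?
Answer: $418$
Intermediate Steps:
$V{\left(u{\left(6,H{\left(0 \right)} \right)},0 \right)} R + 108 = 5 \cdot 62 + 108 = 310 + 108 = 418$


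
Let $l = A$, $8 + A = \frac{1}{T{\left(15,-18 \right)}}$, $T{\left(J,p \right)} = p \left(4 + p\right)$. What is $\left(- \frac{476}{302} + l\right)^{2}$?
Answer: $\frac{132671506081}{1447954704} \approx 91.627$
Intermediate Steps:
$A = - \frac{2015}{252}$ ($A = -8 + \frac{1}{\left(-18\right) \left(4 - 18\right)} = -8 + \frac{1}{\left(-18\right) \left(-14\right)} = -8 + \frac{1}{252} = - \frac{2015}{252} \approx -7.996$)
$l = - \frac{2015}{252} \approx -7.996$
$\left(- \frac{476}{302} + l\right)^{2} = \left(- \frac{476}{302} - \frac{2015}{252}\right)^{2} = \left(\left(-476\right) \frac{1}{302} - \frac{2015}{252}\right)^{2} = \left(- \frac{238}{151} - \frac{2015}{252}\right)^{2} = \left(- \frac{364241}{38052}\right)^{2} = \frac{132671506081}{1447954704}$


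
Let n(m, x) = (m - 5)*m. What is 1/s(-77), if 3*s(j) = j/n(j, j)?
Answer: -246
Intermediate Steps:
n(m, x) = m*(-5 + m) (n(m, x) = (-5 + m)*m = m*(-5 + m))
s(j) = 1/(3*(-5 + j)) (s(j) = (j/((j*(-5 + j))))/3 = (j*(1/(j*(-5 + j))))/3 = 1/(3*(-5 + j)))
1/s(-77) = 1/(1/(3*(-5 - 77))) = 1/((⅓)/(-82)) = 1/((⅓)*(-1/82)) = 1/(-1/246) = -246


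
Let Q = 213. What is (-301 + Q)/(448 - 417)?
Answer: -88/31 ≈ -2.8387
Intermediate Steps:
(-301 + Q)/(448 - 417) = (-301 + 213)/(448 - 417) = -88/31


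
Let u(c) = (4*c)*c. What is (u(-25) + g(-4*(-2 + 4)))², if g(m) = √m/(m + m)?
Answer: (20000 - I*√2)²/64 ≈ 6.25e+6 - 883.88*I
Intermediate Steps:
u(c) = 4*c²
g(m) = 1/(2*√m) (g(m) = √m/((2*m)) = (1/(2*m))*√m = 1/(2*√m))
(u(-25) + g(-4*(-2 + 4)))² = (4*(-25)² + 1/(2*√(-4*(-2 + 4))))² = (4*625 + 1/(2*√(-4*2)))² = (2500 + 1/(2*√(-8)))² = (2500 + (-I*√2/4)/2)² = (2500 - I*√2/8)²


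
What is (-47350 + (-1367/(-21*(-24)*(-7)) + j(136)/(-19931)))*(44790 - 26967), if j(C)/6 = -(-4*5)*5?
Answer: -19780347797948543/23438856 ≈ -8.4391e+8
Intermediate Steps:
j(C) = 600 (j(C) = 6*(-(-4*5)*5) = 6*(-(-20)*5) = 6*(-1*(-100)) = 6*100 = 600)
(-47350 + (-1367/(-21*(-24)*(-7)) + j(136)/(-19931)))*(44790 - 26967) = (-47350 + (-1367/(-21*(-24)*(-7)) + 600/(-19931)))*(44790 - 26967) = (-47350 + (-1367/(504*(-7)) + 600*(-1/19931)))*17823 = (-47350 + (-1367/(-3528) - 600/19931))*17823 = (-47350 + (-1367*(-1/3528) - 600/19931))*17823 = (-47350 + (1367/3528 - 600/19931))*17823 = (-47350 + 25128877/70316568)*17823 = -3329464365923/70316568*17823 = -19780347797948543/23438856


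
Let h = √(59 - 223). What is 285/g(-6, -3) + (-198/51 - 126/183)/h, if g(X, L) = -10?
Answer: -57/2 + 2370*I*√41/42517 ≈ -28.5 + 0.35693*I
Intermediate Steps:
h = 2*I*√41 (h = √(-164) = 2*I*√41 ≈ 12.806*I)
285/g(-6, -3) + (-198/51 - 126/183)/h = 285/(-10) + (-198/51 - 126/183)/((2*I*√41)) = 285*(-⅒) + (-198*1/51 - 126*1/183)*(-I*√41/82) = -57/2 + (-66/17 - 42/61)*(-I*√41/82) = -57/2 - (-2370)*I*√41/42517 = -57/2 + 2370*I*√41/42517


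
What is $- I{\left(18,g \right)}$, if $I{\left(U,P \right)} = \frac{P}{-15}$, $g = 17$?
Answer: $\frac{17}{15} \approx 1.1333$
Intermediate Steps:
$I{\left(U,P \right)} = - \frac{P}{15}$ ($I{\left(U,P \right)} = P \left(- \frac{1}{15}\right) = - \frac{P}{15}$)
$- I{\left(18,g \right)} = - \frac{\left(-1\right) 17}{15} = \left(-1\right) \left(- \frac{17}{15}\right) = \frac{17}{15}$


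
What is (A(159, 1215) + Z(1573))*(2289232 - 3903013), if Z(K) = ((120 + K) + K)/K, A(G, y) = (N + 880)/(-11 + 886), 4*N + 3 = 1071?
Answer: -578724335397/105875 ≈ -5.4661e+6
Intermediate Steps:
N = 267 (N = -¾ + (¼)*1071 = -¾ + 1071/4 = 267)
A(G, y) = 1147/875 (A(G, y) = (267 + 880)/(-11 + 886) = 1147/875)
Z(K) = (120 + 2*K)/K
(A(159, 1215) + Z(1573))*(2289232 - 3903013) = (1147/875 + (2 + 120/1573))*(2289232 - 3903013) = (1147/875 + (2 + 120*(1/1573)))*(-1613781) = (1147/875 + (2 + 120/1573))*(-1613781) = (1147/875 + 3266/1573)*(-1613781) = (4661981/1376375)*(-1613781) = -578724335397/105875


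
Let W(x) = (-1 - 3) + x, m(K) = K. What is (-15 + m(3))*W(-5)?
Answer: 108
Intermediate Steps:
W(x) = -4 + x
(-15 + m(3))*W(-5) = (-15 + 3)*(-4 - 5) = -12*(-9) = 108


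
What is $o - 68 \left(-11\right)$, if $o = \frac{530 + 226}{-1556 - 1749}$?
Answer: $\frac{2471384}{3305} \approx 747.77$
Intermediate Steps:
$o = - \frac{756}{3305}$ ($o = \frac{756}{-3305} = 756 \left(- \frac{1}{3305}\right) = - \frac{756}{3305} \approx -0.22874$)
$o - 68 \left(-11\right) = - \frac{756}{3305} - 68 \left(-11\right) = - \frac{756}{3305} - -748 = - \frac{756}{3305} + 748 = \frac{2471384}{3305}$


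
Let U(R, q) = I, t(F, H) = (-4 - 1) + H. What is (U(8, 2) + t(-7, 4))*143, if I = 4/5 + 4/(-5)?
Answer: -143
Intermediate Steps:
t(F, H) = -5 + H
I = 0 (I = 4*(1/5) + 4*(-1/5) = 4/5 - 4/5 = 0)
U(R, q) = 0
(U(8, 2) + t(-7, 4))*143 = (0 + (-5 + 4))*143 = (0 - 1)*143 = -1*143 = -143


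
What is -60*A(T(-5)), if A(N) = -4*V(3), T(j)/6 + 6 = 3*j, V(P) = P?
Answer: 720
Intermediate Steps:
T(j) = -36 + 18*j (T(j) = -36 + 6*(3*j) = -36 + 18*j)
A(N) = -12 (A(N) = -4*3 = -12)
-60*A(T(-5)) = -60*(-12) = 720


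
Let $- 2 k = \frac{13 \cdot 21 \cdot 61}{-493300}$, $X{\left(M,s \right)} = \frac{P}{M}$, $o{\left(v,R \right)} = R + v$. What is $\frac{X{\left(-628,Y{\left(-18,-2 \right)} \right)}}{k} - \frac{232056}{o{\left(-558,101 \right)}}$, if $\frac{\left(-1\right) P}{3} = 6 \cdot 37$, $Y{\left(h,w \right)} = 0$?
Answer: $\frac{227262057492}{398278699} \approx 570.61$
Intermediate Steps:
$P = -666$ ($P = - 3 \cdot 6 \cdot 37 = \left(-3\right) 222 = -666$)
$X{\left(M,s \right)} = - \frac{666}{M}$
$k = \frac{16653}{986600}$ ($k = - \frac{13 \cdot 21 \cdot 61 \frac{1}{-493300}}{2} = - \frac{273 \cdot 61 \left(- \frac{1}{493300}\right)}{2} = - \frac{16653 \left(- \frac{1}{493300}\right)}{2} = \left(- \frac{1}{2}\right) \left(- \frac{16653}{493300}\right) = \frac{16653}{986600} \approx 0.016879$)
$\frac{X{\left(-628,Y{\left(-18,-2 \right)} \right)}}{k} - \frac{232056}{o{\left(-558,101 \right)}} = \frac{\left(-666\right) \frac{1}{-628}}{\frac{16653}{986600}} - \frac{232056}{101 - 558} = \left(-666\right) \left(- \frac{1}{628}\right) \frac{986600}{16653} - \frac{232056}{-457} = \frac{333}{314} \cdot \frac{986600}{16653} - - \frac{232056}{457} = \frac{54756300}{871507} + \frac{232056}{457} = \frac{227262057492}{398278699}$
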